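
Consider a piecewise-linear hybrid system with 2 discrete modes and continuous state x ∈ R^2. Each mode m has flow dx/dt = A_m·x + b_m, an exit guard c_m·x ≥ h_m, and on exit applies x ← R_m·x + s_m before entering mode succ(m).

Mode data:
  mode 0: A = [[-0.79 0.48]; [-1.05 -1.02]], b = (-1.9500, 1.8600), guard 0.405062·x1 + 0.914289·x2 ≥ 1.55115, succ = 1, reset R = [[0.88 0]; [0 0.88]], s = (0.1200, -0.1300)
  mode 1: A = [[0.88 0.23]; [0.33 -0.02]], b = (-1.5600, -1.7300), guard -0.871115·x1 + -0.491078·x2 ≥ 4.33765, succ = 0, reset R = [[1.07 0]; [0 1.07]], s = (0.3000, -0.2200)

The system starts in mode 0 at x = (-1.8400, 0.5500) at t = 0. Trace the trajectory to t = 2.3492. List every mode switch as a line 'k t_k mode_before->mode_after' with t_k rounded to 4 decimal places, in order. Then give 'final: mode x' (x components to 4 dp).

Mode 0: guard c·x = 1.5512 hit at Δt = 0.9070 (t = 0.9070), x⁻ = (-1.6173, 2.4131) → reset → x⁺ = (-1.3032, 1.9935), jump to mode 1
Mode 1: guard c·x = 4.3377 hit at Δt = 0.9087 (t = 1.8157), x⁻ = (-4.7424, -0.4204) → reset → x⁺ = (-4.7744, -0.6699), jump to mode 0
Mode 0: flow for 0.5335 to horizon, guard not reached → x = (-3.7623, 2.2114)

1 0.9070 0->1
2 1.8157 1->0
final: 0 -3.7623 2.2114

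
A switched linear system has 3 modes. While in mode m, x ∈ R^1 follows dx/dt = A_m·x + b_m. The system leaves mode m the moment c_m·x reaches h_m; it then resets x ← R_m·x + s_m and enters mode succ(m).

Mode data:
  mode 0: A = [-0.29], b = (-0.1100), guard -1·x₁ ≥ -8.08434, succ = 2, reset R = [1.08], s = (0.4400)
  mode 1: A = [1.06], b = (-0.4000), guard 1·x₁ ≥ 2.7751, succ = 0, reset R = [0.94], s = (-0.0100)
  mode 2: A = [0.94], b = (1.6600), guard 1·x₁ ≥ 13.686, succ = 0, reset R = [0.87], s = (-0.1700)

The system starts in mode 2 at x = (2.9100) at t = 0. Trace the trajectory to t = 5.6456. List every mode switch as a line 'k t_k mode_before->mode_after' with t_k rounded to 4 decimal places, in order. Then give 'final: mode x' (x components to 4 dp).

Mode 2: guard c·x = 13.6860 hit at Δt = 1.2716 (t = 1.2716), x⁻ = (13.6860) → reset → x⁺ = (11.7368), jump to mode 0
Mode 0: guard c·x = -8.0843 hit at Δt = 1.2371 (t = 2.5087), x⁻ = (8.0843) → reset → x⁺ = (9.1711), jump to mode 2
Mode 2: guard c·x = 13.6860 hit at Δt = 0.3676 (t = 2.8763), x⁻ = (13.6860) → reset → x⁺ = (11.7368), jump to mode 0
Mode 0: guard c·x = -8.0843 hit at Δt = 1.2371 (t = 4.1134), x⁻ = (8.0843) → reset → x⁺ = (9.1711), jump to mode 2
Mode 2: guard c·x = 13.6860 hit at Δt = 0.3676 (t = 4.4811), x⁻ = (13.6860) → reset → x⁺ = (11.7368), jump to mode 0
Mode 0: flow for 1.1645 to horizon, guard not reached → x = (8.2643)

1 1.2716 2->0
2 2.5087 0->2
3 2.8763 2->0
4 4.1134 0->2
5 4.4811 2->0
final: 0 8.2643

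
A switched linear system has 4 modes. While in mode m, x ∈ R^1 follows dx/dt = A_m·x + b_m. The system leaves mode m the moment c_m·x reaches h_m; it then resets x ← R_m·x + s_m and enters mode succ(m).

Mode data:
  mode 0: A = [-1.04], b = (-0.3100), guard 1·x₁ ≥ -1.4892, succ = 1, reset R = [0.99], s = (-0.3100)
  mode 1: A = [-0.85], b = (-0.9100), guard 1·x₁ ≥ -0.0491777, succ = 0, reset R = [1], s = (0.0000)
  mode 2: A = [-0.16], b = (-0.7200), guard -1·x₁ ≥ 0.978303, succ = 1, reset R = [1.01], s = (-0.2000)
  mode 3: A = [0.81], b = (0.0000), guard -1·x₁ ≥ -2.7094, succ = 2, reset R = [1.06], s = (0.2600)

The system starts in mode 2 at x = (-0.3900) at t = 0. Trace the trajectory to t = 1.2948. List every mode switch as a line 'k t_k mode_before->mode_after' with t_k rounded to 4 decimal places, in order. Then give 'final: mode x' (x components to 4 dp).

1 0.9655 2->1
final: 1 -1.1594

Mode 2: guard c·x = 0.9783 hit at Δt = 0.9655 (t = 0.9655), x⁻ = (-0.9783) → reset → x⁺ = (-1.1881), jump to mode 1
Mode 1: flow for 0.3293 to horizon, guard not reached → x = (-1.1594)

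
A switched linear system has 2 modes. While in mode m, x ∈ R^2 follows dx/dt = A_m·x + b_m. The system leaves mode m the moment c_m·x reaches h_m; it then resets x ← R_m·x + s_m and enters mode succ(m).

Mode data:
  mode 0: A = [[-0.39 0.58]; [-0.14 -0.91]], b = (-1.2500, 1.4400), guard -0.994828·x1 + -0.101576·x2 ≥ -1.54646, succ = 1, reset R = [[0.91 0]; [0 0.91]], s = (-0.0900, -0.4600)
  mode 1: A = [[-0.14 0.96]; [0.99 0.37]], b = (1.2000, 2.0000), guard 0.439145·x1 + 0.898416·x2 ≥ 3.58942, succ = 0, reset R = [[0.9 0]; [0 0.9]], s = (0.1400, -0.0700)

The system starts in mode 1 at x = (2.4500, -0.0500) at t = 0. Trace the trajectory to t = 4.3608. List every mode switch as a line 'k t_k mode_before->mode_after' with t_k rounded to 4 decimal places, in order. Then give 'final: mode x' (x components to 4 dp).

Mode 1: guard c·x = 3.5894 hit at Δt = 0.4681 (t = 0.4681), x⁻ = (3.3195, 2.3727) → reset → x⁺ = (3.1276, 2.0654), jump to mode 0
Mode 0: guard c·x = -1.5465 hit at Δt = 1.5041 (t = 1.9722), x⁻ = (1.4042, 1.4723) → reset → x⁺ = (1.1878, 0.8798), jump to mode 1
Mode 1: guard c·x = 3.5894 hit at Δt = 0.4470 (t = 2.4192), x⁻ = (2.3823, 2.8308) → reset → x⁺ = (2.2840, 2.4777), jump to mode 0
Mode 0: guard c·x = -1.5465 hit at Δt = 1.1426 (t = 3.5618), x⁻ = (1.3785, 1.7239) → reset → x⁺ = (1.1644, 1.1088), jump to mode 1
Mode 1: guard c·x = 3.5894 hit at Δt = 0.4026 (t = 3.9644), x⁻ = (2.2991, 2.8715) → reset → x⁺ = (2.2092, 2.5143), jump to mode 0
Mode 0: flow for 0.3964 to horizon, guard not reached → x = (1.9253, 2.1361)

1 0.4681 1->0
2 1.9722 0->1
3 2.4192 1->0
4 3.5618 0->1
5 3.9644 1->0
final: 0 1.9253 2.1361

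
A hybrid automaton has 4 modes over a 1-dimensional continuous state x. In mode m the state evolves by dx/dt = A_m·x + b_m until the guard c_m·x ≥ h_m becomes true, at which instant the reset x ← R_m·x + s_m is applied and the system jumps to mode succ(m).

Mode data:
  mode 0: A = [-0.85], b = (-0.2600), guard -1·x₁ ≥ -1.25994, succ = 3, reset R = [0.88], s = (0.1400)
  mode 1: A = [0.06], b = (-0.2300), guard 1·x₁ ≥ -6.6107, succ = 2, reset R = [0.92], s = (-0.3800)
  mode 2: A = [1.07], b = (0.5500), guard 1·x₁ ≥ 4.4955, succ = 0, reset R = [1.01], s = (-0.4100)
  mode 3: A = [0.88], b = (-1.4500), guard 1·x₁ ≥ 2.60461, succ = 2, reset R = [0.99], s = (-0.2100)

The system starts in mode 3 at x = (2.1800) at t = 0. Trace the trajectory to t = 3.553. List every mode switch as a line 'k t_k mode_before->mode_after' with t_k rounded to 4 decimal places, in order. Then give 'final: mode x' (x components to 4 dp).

Mode 3: guard c·x = 2.6046 hit at Δt = 0.6665 (t = 0.6665), x⁻ = (2.6046) → reset → x⁺ = (2.3686), jump to mode 2
Mode 2: guard c·x = 4.4955 hit at Δt = 0.5165 (t = 1.1830), x⁻ = (4.4955) → reset → x⁺ = (4.1305), jump to mode 0
Mode 0: guard c·x = -1.2599 hit at Δt = 1.2252 (t = 2.4082), x⁻ = (1.2599) → reset → x⁺ = (1.2487), jump to mode 3
Mode 3: flow for 1.1448 to horizon, guard not reached → x = (0.5551)

1 0.6665 3->2
2 1.1830 2->0
3 2.4082 0->3
final: 3 0.5551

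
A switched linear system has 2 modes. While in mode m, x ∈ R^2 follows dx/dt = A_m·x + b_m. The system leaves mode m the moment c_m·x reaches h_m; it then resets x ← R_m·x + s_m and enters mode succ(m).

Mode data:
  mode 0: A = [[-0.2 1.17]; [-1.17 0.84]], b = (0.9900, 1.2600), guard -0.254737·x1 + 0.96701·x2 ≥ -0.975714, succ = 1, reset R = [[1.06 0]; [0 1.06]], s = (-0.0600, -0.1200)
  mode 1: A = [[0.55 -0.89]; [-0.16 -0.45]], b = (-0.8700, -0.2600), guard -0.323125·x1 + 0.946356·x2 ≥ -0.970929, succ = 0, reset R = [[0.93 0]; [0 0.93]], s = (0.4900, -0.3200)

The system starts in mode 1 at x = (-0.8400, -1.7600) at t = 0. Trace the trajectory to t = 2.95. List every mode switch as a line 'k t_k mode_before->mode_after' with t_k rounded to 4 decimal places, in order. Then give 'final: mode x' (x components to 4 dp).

Mode 1: guard c·x = -0.9709 hit at Δt = 0.8355 (t = 0.8355), x⁻ = (-0.8054, -1.3010) → reset → x⁺ = (-0.2590, -1.5299), jump to mode 0
Mode 0: guard c·x = -0.9757 hit at Δt = 0.5952 (t = 1.4307), x⁻ = (-0.5778, -1.1612) → reset → x⁺ = (-0.6725, -1.3509), jump to mode 1
Mode 1: guard c·x = -0.9709 hit at Δt = 0.2054 (t = 1.6361), x⁻ = (-0.6893, -1.2613) → reset → x⁺ = (-0.1510, -1.4930), jump to mode 0
Mode 0: guard c·x = -0.9757 hit at Δt = 0.6619 (t = 2.2979), x⁻ = (-0.4992, -1.1405) → reset → x⁺ = (-0.5892, -1.3289), jump to mode 1
Mode 1: guard c·x = -0.9709 hit at Δt = 0.2364 (t = 2.5343), x⁻ = (-0.6029, -1.2318) → reset → x⁺ = (-0.0707, -1.4656), jump to mode 0
Mode 0: flow for 0.4157 to horizon, guard not reached → x = (-0.3299, -1.3349)

1 0.8355 1->0
2 1.4307 0->1
3 1.6361 1->0
4 2.2979 0->1
5 2.5343 1->0
final: 0 -0.3299 -1.3349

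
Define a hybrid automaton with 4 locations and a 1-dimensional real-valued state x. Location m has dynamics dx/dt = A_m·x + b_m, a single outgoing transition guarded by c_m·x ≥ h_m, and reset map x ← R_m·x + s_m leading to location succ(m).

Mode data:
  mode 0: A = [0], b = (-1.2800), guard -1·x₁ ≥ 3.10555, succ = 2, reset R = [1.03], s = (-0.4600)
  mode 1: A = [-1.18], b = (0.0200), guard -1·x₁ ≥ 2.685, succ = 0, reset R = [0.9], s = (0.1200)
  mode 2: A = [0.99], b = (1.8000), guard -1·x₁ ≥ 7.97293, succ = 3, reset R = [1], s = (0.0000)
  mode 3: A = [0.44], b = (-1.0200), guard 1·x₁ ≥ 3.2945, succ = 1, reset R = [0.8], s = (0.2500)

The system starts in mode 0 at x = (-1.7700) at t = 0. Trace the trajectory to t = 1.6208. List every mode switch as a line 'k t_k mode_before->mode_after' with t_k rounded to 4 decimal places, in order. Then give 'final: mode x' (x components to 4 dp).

Mode 0: guard c·x = 3.1056 hit at Δt = 1.0434 (t = 1.0434), x⁻ = (-3.1056) → reset → x⁺ = (-3.6587), jump to mode 2
Mode 2: flow for 0.5774 to horizon, guard not reached → x = (-5.0780)

1 1.0434 0->2
final: 2 -5.0780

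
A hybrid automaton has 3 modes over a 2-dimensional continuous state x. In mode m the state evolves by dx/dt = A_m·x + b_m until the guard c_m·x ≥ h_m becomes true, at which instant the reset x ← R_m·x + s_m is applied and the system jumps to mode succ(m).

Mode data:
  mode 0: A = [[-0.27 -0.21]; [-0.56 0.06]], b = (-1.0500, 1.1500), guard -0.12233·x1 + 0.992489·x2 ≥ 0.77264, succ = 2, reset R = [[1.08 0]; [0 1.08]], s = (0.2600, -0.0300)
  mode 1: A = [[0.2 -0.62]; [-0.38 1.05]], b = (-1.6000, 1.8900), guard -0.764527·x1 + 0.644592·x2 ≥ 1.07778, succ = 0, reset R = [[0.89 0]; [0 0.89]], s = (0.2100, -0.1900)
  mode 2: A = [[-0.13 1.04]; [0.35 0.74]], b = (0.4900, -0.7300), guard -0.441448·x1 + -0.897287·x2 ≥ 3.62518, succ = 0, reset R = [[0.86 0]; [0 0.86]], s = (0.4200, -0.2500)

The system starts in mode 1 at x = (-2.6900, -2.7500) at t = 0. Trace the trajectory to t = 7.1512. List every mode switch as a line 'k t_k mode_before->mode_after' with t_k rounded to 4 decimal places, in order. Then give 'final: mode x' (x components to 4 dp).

1 1.3206 1->0
2 2.3445 0->2
3 3.6725 2->0
4 4.9376 0->2
5 6.5325 2->0
final: 0 -1.8545 -1.3882

Mode 1: guard c·x = 1.0778 hit at Δt = 1.3206 (t = 1.3206), x⁻ = (-3.4363, -2.4036) → reset → x⁺ = (-2.8483, -2.3292), jump to mode 0
Mode 0: guard c·x = 0.7726 hit at Δt = 1.0239 (t = 2.3445), x⁻ = (-2.9286, 0.4175) → reset → x⁺ = (-2.9028, 0.4209), jump to mode 2
Mode 2: guard c·x = 3.6252 hit at Δt = 1.3280 (t = 3.6725), x⁻ = (-2.9646, -2.5816) → reset → x⁺ = (-2.1295, -2.4702), jump to mode 0
Mode 0: guard c·x = 0.7726 hit at Δt = 1.2651 (t = 4.9376), x⁻ = (-2.4253, 0.4796) → reset → x⁺ = (-2.3593, 0.4879), jump to mode 2
Mode 2: guard c·x = 3.6252 hit at Δt = 1.5949 (t = 6.5325), x⁻ = (-2.5447, -2.7882) → reset → x⁺ = (-1.7684, -2.6479), jump to mode 0
Mode 0: flow for 0.6187 to horizon, guard not reached → x = (-1.8545, -1.3882)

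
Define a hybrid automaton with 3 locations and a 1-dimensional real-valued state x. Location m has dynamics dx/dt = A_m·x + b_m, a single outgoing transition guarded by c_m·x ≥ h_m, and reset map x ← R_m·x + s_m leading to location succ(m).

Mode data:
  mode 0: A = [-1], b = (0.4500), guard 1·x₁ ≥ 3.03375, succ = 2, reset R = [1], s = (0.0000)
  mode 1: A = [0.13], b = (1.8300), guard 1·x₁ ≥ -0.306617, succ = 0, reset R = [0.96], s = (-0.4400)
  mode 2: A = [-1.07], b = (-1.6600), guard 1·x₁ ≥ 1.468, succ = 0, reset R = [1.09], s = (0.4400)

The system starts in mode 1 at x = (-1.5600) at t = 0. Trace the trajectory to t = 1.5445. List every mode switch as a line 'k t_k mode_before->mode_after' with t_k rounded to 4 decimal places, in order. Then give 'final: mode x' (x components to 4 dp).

Mode 1: guard c·x = -0.3066 hit at Δt = 0.7341 (t = 0.7341), x⁻ = (-0.3066) → reset → x⁺ = (-0.7344), jump to mode 0
Mode 0: flow for 0.8104 to horizon, guard not reached → x = (-0.0767)

1 0.7341 1->0
final: 0 -0.0767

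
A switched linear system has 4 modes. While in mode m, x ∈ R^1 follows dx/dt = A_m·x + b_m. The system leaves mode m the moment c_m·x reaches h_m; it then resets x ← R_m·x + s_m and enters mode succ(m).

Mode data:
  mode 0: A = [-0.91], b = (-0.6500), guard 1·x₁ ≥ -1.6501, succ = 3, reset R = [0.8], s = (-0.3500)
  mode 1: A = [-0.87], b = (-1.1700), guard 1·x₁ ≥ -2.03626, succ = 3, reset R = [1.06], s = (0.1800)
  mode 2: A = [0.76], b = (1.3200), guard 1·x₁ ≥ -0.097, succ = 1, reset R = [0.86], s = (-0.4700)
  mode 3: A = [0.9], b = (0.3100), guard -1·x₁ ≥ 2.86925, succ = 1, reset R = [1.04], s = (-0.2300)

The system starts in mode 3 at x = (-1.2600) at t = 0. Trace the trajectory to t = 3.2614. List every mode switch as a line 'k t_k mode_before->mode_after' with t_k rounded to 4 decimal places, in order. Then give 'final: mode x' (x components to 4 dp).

Mode 3: guard c·x = 2.8693 hit at Δt = 1.1271 (t = 1.1271), x⁻ = (-2.8693) → reset → x⁺ = (-3.2140), jump to mode 1
Mode 1: guard c·x = -2.0363 hit at Δt = 1.1431 (t = 2.2702), x⁻ = (-2.0363) → reset → x⁺ = (-1.9784), jump to mode 3
Mode 3: guard c·x = 2.8693 hit at Δt = 0.4835 (t = 2.7537), x⁻ = (-2.8693) → reset → x⁺ = (-3.2140), jump to mode 1
Mode 1: flow for 0.5077 to horizon, guard not reached → x = (-2.5466)

1 1.1271 3->1
2 2.2702 1->3
3 2.7537 3->1
final: 1 -2.5466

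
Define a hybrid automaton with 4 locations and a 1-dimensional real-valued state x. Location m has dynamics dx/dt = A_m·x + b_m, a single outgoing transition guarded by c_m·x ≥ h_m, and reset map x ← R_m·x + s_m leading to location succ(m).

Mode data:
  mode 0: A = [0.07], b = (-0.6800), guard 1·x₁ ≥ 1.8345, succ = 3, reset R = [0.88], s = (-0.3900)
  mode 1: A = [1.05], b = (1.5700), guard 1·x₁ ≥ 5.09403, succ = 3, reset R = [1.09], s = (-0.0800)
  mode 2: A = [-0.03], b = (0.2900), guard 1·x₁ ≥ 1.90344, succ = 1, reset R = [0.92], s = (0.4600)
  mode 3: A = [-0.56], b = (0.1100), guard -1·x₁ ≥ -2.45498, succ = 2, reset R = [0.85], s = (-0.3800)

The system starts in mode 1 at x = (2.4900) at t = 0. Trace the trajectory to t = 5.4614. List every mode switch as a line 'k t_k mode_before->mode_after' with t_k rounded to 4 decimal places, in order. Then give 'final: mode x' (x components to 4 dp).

1 0.4789 1->3
2 1.9940 3->2
3 2.8281 2->1
4 3.3761 1->3
5 4.8912 3->2
final: 2 1.8417

Mode 1: guard c·x = 5.0940 hit at Δt = 0.4789 (t = 0.4789), x⁻ = (5.0940) → reset → x⁺ = (5.4725), jump to mode 3
Mode 3: guard c·x = -2.4550 hit at Δt = 1.5151 (t = 1.9940), x⁻ = (2.4550) → reset → x⁺ = (1.7067), jump to mode 2
Mode 2: guard c·x = 1.9034 hit at Δt = 0.8341 (t = 2.8281), x⁻ = (1.9034) → reset → x⁺ = (2.2112), jump to mode 1
Mode 1: guard c·x = 5.0940 hit at Δt = 0.5480 (t = 3.3761), x⁻ = (5.0940) → reset → x⁺ = (5.4725), jump to mode 3
Mode 3: guard c·x = -2.4550 hit at Δt = 1.5151 (t = 4.8912), x⁻ = (2.4550) → reset → x⁺ = (1.7067), jump to mode 2
Mode 2: flow for 0.5702 to horizon, guard not reached → x = (1.8417)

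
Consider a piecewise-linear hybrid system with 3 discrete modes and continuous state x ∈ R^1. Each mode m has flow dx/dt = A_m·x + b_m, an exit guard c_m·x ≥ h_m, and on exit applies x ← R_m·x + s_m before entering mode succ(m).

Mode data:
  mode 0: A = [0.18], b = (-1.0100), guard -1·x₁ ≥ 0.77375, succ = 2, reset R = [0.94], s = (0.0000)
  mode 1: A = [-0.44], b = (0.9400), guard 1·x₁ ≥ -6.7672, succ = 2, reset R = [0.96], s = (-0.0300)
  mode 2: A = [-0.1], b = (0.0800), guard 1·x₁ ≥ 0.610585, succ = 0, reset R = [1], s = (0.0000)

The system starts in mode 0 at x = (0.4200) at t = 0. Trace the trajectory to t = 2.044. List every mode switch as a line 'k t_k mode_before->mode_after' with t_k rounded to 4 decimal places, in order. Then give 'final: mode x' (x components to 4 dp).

Mode 0: guard c·x = 0.7738 hit at Δt = 1.1499 (t = 1.1499), x⁻ = (-0.7738) → reset → x⁺ = (-0.7273), jump to mode 2
Mode 2: flow for 0.8941 to horizon, guard not reached → x = (-0.5967)

1 1.1499 0->2
final: 2 -0.5967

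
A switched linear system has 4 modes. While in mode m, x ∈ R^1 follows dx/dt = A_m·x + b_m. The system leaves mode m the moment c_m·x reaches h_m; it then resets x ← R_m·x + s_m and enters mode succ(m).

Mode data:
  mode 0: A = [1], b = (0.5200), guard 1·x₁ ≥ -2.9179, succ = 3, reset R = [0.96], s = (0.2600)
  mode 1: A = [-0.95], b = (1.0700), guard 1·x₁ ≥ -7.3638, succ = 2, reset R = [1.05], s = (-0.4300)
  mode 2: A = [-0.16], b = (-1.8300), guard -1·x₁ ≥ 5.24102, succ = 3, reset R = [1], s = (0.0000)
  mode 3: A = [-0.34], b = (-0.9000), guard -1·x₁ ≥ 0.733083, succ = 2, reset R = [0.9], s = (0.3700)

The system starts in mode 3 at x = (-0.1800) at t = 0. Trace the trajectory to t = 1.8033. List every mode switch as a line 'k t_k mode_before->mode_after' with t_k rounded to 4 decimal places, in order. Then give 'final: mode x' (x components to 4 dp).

1 0.7466 3->2
final: 2 -2.0238

Mode 3: guard c·x = 0.7331 hit at Δt = 0.7466 (t = 0.7466), x⁻ = (-0.7331) → reset → x⁺ = (-0.2898), jump to mode 2
Mode 2: flow for 1.0567 to horizon, guard not reached → x = (-2.0238)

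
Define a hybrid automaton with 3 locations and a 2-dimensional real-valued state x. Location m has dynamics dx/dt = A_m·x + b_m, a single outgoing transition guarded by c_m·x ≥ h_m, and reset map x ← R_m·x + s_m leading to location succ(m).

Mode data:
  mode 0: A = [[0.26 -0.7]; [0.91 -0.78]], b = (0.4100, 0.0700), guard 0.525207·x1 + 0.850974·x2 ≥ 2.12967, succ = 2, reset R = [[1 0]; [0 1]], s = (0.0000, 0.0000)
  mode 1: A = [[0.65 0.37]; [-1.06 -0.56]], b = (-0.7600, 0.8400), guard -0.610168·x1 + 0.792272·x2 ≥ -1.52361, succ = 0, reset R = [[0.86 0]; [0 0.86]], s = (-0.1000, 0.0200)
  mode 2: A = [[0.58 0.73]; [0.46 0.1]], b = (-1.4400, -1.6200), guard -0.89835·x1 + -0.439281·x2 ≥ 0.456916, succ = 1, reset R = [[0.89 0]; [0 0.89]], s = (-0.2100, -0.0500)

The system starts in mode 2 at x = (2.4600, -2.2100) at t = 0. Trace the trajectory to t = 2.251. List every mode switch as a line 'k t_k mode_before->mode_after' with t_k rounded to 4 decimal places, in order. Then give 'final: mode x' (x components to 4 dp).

1 0.6807 2->1
2 1.1027 1->0
final: 0 1.2735 -0.0793

Mode 2: guard c·x = 0.4569 hit at Δt = 0.6807 (t = 0.6807), x⁻ = (0.9241, -2.9299) → reset → x⁺ = (0.6124, -2.6576), jump to mode 1
Mode 1: guard c·x = -1.5236 hit at Δt = 0.4220 (t = 1.1027), x⁻ = (0.0224, -1.9058) → reset → x⁺ = (-0.0807, -1.6190), jump to mode 0
Mode 0: flow for 1.1483 to horizon, guard not reached → x = (1.2735, -0.0793)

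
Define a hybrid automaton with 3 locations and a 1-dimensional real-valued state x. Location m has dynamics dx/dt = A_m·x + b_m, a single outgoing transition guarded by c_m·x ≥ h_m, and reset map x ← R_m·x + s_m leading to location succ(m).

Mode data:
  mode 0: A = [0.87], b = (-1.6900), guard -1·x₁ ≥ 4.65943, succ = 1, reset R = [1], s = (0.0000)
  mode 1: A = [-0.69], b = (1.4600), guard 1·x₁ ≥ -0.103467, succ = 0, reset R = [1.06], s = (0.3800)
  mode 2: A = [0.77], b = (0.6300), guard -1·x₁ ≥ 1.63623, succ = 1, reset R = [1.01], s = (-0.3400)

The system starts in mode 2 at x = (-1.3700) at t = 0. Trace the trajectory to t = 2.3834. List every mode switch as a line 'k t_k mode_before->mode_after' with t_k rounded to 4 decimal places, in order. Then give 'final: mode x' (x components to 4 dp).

1 0.5113 2->1
2 1.4038 1->0
final: 0 -1.9786

Mode 2: guard c·x = 1.6362 hit at Δt = 0.5113 (t = 0.5113), x⁻ = (-1.6362) → reset → x⁺ = (-1.9926), jump to mode 1
Mode 1: guard c·x = -0.1035 hit at Δt = 0.8925 (t = 1.4038), x⁻ = (-0.1035) → reset → x⁺ = (0.2703), jump to mode 0
Mode 0: flow for 0.9796 to horizon, guard not reached → x = (-1.9786)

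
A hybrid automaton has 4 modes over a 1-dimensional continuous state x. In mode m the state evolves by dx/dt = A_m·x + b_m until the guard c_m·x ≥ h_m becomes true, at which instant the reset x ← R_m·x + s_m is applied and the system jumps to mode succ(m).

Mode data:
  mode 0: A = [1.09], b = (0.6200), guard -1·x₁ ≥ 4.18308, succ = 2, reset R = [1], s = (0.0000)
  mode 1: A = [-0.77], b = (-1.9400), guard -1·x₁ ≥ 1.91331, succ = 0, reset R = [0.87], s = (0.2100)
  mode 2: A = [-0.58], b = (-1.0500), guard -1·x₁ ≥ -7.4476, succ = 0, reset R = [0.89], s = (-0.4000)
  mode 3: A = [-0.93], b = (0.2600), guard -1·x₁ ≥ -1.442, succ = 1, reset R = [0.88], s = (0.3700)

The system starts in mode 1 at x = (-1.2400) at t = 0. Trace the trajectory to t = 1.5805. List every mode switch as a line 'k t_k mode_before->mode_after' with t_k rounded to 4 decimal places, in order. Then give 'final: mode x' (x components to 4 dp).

Mode 1: guard c·x = 1.9133 hit at Δt = 0.9702 (t = 0.9702), x⁻ = (-1.9133) → reset → x⁺ = (-1.4546), jump to mode 0
Mode 0: flow for 0.6103 to horizon, guard not reached → x = (-2.2916)

1 0.9702 1->0
final: 0 -2.2916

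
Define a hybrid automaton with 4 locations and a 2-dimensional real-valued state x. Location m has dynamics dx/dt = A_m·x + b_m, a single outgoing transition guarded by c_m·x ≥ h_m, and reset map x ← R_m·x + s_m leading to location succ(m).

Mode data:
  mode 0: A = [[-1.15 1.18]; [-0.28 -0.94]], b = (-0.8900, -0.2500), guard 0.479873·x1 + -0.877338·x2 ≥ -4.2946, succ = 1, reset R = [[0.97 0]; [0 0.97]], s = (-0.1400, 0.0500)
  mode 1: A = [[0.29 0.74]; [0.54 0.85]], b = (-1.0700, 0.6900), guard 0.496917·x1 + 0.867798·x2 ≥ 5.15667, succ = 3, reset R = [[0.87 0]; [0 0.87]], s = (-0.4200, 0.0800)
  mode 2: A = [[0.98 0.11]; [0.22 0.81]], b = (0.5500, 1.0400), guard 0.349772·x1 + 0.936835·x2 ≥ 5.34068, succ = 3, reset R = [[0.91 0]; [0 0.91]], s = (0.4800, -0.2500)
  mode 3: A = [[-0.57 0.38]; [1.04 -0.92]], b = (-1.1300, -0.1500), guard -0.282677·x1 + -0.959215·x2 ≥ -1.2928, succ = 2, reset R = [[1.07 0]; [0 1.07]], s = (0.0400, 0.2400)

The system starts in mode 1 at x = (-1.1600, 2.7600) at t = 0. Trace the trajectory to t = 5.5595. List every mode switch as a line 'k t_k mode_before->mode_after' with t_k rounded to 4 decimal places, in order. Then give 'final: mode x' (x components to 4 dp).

Mode 1: guard c·x = 5.1567 hit at Δt = 0.8006 (t = 0.8006), x⁻ = (0.2430, 5.8031) → reset → x⁺ = (-0.2086, 5.1287), jump to mode 3
Mode 3: guard c·x = -1.2928 hit at Δt = 1.2875 (t = 2.0881), x⁻ = (-0.1949, 1.4052) → reset → x⁺ = (-0.1686, 1.7436), jump to mode 2
Mode 2: guard c·x = 5.3407 hit at Δt = 0.9542 (t = 3.0423), x⁻ = (0.9644, 5.3407) → reset → x⁺ = (1.3576, 4.6100), jump to mode 3
Mode 3: guard c·x = -1.2928 hit at Δt = 1.9292 (t = 4.9715), x⁻ = (0.1962, 1.2899) → reset → x⁺ = (0.2499, 1.6202), jump to mode 2
Mode 2: flow for 0.5880 to horizon, guard not reached → x = (1.0905, 3.4892)

1 0.8006 1->3
2 2.0881 3->2
3 3.0423 2->3
4 4.9715 3->2
final: 2 1.0905 3.4892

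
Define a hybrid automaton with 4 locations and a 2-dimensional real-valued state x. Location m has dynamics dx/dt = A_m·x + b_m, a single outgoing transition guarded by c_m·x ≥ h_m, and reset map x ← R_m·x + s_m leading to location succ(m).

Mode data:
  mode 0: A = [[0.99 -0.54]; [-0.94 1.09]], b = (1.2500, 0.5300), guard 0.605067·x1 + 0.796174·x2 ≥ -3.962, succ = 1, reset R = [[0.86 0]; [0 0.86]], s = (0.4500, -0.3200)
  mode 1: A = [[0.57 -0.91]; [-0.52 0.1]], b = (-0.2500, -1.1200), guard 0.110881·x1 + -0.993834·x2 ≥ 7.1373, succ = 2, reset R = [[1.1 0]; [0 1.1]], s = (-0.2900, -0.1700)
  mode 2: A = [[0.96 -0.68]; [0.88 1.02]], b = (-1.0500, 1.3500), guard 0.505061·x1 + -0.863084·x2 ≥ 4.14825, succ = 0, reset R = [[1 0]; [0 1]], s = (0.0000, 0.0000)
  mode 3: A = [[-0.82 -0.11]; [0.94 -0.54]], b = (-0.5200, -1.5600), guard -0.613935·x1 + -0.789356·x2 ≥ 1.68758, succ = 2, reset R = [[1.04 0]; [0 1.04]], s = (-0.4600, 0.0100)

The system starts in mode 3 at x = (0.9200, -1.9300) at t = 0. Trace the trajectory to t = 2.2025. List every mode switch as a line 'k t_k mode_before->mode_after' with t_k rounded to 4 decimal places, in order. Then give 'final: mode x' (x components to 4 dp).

1 1.4723 3->2
final: 2 -0.0236 -3.5464

Mode 3: guard c·x = 1.6876 hit at Δt = 1.4723 (t = 1.4723), x⁻ = (0.0171, -2.1512) → reset → x⁺ = (-0.4423, -2.2272), jump to mode 2
Mode 2: flow for 0.7302 to horizon, guard not reached → x = (-0.0236, -3.5464)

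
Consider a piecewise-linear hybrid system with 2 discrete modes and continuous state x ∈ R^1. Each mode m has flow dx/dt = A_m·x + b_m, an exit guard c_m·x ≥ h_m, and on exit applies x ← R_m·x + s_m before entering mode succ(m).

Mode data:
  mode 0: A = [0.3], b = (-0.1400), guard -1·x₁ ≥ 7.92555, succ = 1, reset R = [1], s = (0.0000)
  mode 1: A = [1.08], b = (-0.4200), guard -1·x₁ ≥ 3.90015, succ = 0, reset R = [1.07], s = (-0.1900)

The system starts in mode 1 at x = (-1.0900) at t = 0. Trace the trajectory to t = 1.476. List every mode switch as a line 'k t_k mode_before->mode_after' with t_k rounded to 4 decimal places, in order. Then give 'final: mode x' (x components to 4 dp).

Mode 1: guard c·x = 3.9002 hit at Δt = 0.9859 (t = 0.9859), x⁻ = (-3.9002) → reset → x⁺ = (-4.3632), jump to mode 0
Mode 0: flow for 0.4901 to horizon, guard not reached → x = (-5.1282)

1 0.9859 1->0
final: 0 -5.1282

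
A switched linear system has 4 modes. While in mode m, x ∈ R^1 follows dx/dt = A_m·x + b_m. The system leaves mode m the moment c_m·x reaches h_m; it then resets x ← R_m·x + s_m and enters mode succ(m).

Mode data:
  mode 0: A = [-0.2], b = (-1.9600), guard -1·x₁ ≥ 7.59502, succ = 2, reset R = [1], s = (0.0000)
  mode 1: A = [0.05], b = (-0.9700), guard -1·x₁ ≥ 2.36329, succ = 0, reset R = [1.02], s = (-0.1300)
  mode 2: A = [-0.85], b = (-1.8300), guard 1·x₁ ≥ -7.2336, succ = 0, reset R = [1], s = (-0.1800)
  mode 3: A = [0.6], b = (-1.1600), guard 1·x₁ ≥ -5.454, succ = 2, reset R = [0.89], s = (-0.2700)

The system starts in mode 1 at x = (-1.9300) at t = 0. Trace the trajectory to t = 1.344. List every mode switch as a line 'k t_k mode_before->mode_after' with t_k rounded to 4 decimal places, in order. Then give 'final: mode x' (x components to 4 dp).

1 0.4022 1->0
final: 0 -3.7869

Mode 1: guard c·x = 2.3633 hit at Δt = 0.4022 (t = 0.4022), x⁻ = (-2.3633) → reset → x⁺ = (-2.5406), jump to mode 0
Mode 0: flow for 0.9418 to horizon, guard not reached → x = (-3.7869)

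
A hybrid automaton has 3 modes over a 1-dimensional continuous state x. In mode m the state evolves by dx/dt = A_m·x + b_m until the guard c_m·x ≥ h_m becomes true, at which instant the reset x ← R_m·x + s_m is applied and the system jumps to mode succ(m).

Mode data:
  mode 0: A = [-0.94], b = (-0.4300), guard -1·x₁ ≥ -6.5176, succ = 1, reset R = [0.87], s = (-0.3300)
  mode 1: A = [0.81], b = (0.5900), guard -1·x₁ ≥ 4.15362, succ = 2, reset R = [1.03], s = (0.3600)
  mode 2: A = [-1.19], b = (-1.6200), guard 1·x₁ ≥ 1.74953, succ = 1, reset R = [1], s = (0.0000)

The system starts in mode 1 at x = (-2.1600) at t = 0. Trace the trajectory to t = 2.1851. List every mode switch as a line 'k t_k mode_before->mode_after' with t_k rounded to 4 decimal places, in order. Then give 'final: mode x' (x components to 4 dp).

1 1.0770 1->2
final: 2 -2.0453

Mode 1: guard c·x = 4.1536 hit at Δt = 1.0770 (t = 1.0770), x⁻ = (-4.1536) → reset → x⁺ = (-3.9182), jump to mode 2
Mode 2: flow for 1.1081 to horizon, guard not reached → x = (-2.0453)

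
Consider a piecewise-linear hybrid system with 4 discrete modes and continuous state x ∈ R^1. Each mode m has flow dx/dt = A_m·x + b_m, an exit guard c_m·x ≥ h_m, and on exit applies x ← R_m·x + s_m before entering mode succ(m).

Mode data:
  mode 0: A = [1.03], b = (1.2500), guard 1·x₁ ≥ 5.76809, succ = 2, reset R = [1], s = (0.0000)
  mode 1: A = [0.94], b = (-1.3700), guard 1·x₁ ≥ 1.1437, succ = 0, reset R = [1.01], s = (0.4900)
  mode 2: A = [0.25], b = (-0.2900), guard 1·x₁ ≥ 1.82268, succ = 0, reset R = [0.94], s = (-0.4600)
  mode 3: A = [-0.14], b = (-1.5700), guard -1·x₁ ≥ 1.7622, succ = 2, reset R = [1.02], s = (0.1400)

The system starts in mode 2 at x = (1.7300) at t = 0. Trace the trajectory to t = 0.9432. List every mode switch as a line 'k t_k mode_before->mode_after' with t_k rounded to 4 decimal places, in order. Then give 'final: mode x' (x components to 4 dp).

1 0.6026 2->0
final: 0 2.2899

Mode 2: guard c·x = 1.8227 hit at Δt = 0.6026 (t = 0.6026), x⁻ = (1.8227) → reset → x⁺ = (1.2533), jump to mode 0
Mode 0: flow for 0.3406 to horizon, guard not reached → x = (2.2899)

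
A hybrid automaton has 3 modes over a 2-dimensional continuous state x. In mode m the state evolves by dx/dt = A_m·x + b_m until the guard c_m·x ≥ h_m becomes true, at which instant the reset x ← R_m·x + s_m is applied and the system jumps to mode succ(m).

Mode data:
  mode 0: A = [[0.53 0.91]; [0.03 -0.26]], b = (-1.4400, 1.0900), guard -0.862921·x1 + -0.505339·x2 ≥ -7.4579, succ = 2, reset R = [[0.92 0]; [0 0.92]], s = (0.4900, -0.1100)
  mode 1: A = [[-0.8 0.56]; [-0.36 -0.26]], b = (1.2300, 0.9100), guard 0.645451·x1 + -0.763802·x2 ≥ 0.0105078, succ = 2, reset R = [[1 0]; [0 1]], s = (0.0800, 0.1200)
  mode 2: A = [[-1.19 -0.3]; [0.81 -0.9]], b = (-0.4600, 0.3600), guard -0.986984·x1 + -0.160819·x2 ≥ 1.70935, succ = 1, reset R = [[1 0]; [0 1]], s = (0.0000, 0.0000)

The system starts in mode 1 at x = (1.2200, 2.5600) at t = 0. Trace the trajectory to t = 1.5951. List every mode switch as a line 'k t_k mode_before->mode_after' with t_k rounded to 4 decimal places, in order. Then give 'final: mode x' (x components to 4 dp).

1 1.2626 1->2
final: 2 1.3916 2.1524

Mode 1: guard c·x = 0.0105 hit at Δt = 1.2626 (t = 1.2626), x⁻ = (2.4420, 2.0499) → reset → x⁺ = (2.5220, 2.1699), jump to mode 2
Mode 2: flow for 0.3325 to horizon, guard not reached → x = (1.3916, 2.1524)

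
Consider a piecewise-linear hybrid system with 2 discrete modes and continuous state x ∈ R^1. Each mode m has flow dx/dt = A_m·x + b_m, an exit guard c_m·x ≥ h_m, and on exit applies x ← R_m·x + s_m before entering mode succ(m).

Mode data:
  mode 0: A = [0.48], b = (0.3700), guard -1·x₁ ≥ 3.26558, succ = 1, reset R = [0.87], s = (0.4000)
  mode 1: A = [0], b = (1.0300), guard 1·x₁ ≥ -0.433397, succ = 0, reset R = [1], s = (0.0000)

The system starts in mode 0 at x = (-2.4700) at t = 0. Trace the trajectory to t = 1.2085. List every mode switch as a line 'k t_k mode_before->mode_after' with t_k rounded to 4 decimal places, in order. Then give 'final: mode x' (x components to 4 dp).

Mode 0: guard c·x = 3.2656 hit at Δt = 0.8001 (t = 0.8001), x⁻ = (-3.2656) → reset → x⁺ = (-2.4411), jump to mode 1
Mode 1: flow for 0.4084 to horizon, guard not reached → x = (-2.0204)

1 0.8001 0->1
final: 1 -2.0204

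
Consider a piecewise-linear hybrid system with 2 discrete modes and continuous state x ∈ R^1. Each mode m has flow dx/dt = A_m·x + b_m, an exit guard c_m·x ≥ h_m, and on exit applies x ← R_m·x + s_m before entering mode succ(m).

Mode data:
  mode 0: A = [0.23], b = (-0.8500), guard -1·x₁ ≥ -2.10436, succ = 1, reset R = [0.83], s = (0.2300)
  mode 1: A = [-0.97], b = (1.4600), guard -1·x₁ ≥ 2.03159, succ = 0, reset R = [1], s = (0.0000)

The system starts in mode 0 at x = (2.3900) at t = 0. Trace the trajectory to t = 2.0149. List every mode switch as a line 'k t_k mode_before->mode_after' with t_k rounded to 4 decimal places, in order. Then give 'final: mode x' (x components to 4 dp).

1 0.8602 0->1
final: 1 1.6590

Mode 0: guard c·x = -2.1044 hit at Δt = 0.8602 (t = 0.8602), x⁻ = (2.1044) → reset → x⁺ = (1.9766), jump to mode 1
Mode 1: flow for 1.1547 to horizon, guard not reached → x = (1.6590)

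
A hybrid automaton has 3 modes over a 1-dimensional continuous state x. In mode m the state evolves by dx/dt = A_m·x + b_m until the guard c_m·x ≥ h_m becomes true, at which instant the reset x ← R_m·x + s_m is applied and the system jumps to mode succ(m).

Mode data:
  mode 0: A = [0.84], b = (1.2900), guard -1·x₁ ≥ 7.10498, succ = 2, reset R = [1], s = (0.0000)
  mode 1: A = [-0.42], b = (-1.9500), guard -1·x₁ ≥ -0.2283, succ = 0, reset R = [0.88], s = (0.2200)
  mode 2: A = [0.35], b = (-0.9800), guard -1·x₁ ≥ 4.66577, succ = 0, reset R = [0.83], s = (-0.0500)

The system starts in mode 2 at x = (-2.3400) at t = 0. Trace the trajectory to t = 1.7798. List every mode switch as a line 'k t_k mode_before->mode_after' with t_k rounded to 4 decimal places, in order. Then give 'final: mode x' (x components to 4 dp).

1 1.0665 2->0
final: 0 -5.8813

Mode 2: guard c·x = 4.6658 hit at Δt = 1.0665 (t = 1.0665), x⁻ = (-4.6658) → reset → x⁺ = (-3.9226), jump to mode 0
Mode 0: flow for 0.7133 to horizon, guard not reached → x = (-5.8813)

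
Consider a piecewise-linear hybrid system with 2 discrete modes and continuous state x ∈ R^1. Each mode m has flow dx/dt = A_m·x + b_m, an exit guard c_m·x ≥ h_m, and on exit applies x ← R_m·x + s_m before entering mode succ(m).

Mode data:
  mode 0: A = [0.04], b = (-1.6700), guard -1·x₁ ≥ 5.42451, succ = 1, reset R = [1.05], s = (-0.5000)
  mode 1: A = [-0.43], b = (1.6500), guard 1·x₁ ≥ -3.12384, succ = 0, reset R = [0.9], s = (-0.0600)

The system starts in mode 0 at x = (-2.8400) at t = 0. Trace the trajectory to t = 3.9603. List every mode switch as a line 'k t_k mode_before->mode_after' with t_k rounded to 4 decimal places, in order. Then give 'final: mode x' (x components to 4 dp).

Mode 0: guard c·x = 5.4245 hit at Δt = 1.4086 (t = 1.4086), x⁻ = (-5.4245) → reset → x⁺ = (-6.1957), jump to mode 1
Mode 1: guard c·x = -3.1238 hit at Δt = 0.8501 (t = 2.2587), x⁻ = (-3.1238) → reset → x⁺ = (-2.8715), jump to mode 0
Mode 0: guard c·x = 5.4245 hit at Δt = 1.3910 (t = 3.6497), x⁻ = (-5.4245) → reset → x⁺ = (-6.1957), jump to mode 1
Mode 1: flow for 0.3106 to horizon, guard not reached → x = (-4.9413)

1 1.4086 0->1
2 2.2587 1->0
3 3.6497 0->1
final: 1 -4.9413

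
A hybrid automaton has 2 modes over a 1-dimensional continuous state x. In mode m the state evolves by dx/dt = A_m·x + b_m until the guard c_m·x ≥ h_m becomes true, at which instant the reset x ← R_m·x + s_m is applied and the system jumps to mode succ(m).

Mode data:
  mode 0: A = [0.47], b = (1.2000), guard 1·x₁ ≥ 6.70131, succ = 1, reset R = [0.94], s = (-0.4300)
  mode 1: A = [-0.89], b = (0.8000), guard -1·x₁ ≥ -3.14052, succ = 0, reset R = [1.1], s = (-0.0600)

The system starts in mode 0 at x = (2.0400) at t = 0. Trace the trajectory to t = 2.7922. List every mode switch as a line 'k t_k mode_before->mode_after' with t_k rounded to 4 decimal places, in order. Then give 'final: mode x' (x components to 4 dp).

1 1.4905 0->1
2 2.3852 1->0
final: 0 4.6484

Mode 0: guard c·x = 6.7013 hit at Δt = 1.4905 (t = 1.4905), x⁻ = (6.7013) → reset → x⁺ = (5.8692), jump to mode 1
Mode 1: guard c·x = -3.1405 hit at Δt = 0.8947 (t = 2.3852), x⁻ = (3.1405) → reset → x⁺ = (3.3946), jump to mode 0
Mode 0: flow for 0.4070 to horizon, guard not reached → x = (4.6484)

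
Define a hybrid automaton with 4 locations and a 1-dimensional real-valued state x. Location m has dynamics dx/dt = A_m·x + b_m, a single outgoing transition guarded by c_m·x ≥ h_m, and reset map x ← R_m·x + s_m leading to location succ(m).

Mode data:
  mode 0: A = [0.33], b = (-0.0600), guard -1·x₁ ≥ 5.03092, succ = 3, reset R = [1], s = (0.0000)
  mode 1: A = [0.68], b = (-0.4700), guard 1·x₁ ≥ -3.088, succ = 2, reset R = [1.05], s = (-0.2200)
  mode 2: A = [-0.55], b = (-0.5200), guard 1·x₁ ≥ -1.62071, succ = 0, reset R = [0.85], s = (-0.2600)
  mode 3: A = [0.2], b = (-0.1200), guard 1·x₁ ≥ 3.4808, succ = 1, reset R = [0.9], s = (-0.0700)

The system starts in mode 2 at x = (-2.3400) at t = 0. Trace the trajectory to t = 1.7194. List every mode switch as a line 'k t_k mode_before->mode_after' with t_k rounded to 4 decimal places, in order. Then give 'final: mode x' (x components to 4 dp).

Mode 2: guard c·x = -1.6207 hit at Δt = 1.3186 (t = 1.3186), x⁻ = (-1.6207) → reset → x⁺ = (-1.6376), jump to mode 0
Mode 0: flow for 0.4008 to horizon, guard not reached → x = (-1.8949)

1 1.3186 2->0
final: 0 -1.8949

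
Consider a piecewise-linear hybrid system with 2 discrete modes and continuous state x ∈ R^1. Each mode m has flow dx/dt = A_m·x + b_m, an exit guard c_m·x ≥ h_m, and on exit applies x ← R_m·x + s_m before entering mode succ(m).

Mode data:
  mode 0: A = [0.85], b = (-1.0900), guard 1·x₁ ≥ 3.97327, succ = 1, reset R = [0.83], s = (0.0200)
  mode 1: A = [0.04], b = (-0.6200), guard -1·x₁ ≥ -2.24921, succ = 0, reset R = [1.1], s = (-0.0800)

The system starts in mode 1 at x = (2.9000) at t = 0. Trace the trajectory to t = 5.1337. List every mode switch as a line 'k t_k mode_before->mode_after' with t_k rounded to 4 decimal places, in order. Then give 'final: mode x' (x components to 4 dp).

1 1.2590 1->0
2 2.2989 0->1
3 4.4010 1->0
final: 0 3.3549

Mode 1: guard c·x = -2.2492 hit at Δt = 1.2590 (t = 1.2590), x⁻ = (2.2492) → reset → x⁺ = (2.3941), jump to mode 0
Mode 0: guard c·x = 3.9733 hit at Δt = 1.0399 (t = 2.2989), x⁻ = (3.9733) → reset → x⁺ = (3.3178), jump to mode 1
Mode 1: guard c·x = -2.2492 hit at Δt = 2.1021 (t = 4.4010), x⁻ = (2.2492) → reset → x⁺ = (2.3941), jump to mode 0
Mode 0: flow for 0.7327 to horizon, guard not reached → x = (3.3549)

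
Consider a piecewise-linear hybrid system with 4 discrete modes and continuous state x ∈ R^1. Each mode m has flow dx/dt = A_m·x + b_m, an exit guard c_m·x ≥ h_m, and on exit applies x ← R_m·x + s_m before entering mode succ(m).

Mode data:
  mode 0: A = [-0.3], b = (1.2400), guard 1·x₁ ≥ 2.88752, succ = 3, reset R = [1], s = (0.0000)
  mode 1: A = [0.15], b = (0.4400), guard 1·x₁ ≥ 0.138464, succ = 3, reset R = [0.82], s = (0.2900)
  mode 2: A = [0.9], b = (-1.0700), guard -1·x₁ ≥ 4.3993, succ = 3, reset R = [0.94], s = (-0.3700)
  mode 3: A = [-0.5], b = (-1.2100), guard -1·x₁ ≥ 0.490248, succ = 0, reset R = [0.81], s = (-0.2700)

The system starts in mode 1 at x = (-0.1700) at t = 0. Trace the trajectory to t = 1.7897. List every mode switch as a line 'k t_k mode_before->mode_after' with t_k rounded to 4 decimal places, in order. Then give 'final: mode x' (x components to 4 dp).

Mode 1: guard c·x = 0.1385 hit at Δt = 0.7055 (t = 0.7055), x⁻ = (0.1385) → reset → x⁺ = (0.4035), jump to mode 3
Mode 3: guard c·x = 0.4902 hit at Δt = 0.7612 (t = 1.4667), x⁻ = (-0.4902) → reset → x⁺ = (-0.6671), jump to mode 0
Mode 0: flow for 0.3230 to horizon, guard not reached → x = (-0.2238)

1 0.7055 1->3
2 1.4667 3->0
final: 0 -0.2238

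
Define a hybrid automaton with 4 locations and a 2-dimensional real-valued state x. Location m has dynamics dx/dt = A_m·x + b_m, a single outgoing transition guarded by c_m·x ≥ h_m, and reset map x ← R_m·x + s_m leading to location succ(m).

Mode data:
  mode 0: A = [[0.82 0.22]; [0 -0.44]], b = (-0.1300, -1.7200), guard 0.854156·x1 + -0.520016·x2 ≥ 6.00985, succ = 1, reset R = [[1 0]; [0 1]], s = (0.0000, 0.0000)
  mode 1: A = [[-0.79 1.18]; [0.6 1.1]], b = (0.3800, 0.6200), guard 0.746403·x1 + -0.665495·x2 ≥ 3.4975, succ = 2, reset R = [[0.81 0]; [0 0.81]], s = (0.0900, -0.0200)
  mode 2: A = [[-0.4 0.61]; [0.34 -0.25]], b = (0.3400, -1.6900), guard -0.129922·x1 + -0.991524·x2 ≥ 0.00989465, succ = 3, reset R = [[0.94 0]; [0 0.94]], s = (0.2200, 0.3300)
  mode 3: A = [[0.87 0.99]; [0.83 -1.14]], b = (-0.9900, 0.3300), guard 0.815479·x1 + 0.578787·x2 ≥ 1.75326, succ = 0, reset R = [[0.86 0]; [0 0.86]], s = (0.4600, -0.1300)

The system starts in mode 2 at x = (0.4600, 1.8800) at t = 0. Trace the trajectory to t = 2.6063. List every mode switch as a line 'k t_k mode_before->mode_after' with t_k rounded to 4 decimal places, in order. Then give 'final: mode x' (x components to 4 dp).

Mode 2: guard c·x = 0.0099 hit at Δt = 1.2844 (t = 1.2844), x⁻ = (1.0497, -0.1475) → reset → x⁺ = (1.2067, 0.1913), jump to mode 3
Mode 3: guard c·x = 1.7533 hit at Δt = 0.6085 (t = 1.8929), x⁻ = (1.6196, 0.7472) → reset → x⁺ = (1.8529, 0.5126), jump to mode 0
Mode 0: flow for 0.7134 to horizon, guard not reached → x = (3.1879, -0.6786)

1 1.2844 2->3
2 1.8929 3->0
final: 0 3.1879 -0.6786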